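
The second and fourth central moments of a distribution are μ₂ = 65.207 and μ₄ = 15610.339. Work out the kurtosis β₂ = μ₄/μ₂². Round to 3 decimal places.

μ₂² = 65.207² = 4251.95285
μ₄/μ₂² = 15610.339 / 4251.95285 = 3.67133
β₂ ≈ 3.671

3.671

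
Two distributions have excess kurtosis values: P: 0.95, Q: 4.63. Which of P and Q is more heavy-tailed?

Q

Higher excess kurtosis ⇒ heavier tails relative to the normal distribution.
0.95 vs 4.63: the larger is 4.63, so Q has heavier tails.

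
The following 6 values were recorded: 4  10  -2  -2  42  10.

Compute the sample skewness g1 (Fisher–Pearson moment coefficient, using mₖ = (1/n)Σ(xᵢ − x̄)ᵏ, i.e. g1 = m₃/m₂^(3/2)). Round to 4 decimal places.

1.3744

x̄ = (4 + 10 - 2 - 2 + 42 + 10) / 6 = 10.3333
deviations (xᵢ − x̄): -6.3333, -0.3333, -12.3333, -12.3333, 31.6667, -0.3333
Σ(xᵢ − x̄)² = 1347.3333 ⇒ m₂ = 1347.3333/6 = 224.55556
Σ(xᵢ − x̄)³ = 27748.4444 ⇒ m₃ = 27748.4444/6 = 4624.74074
m₂^(3/2) = 224.55556^(1.5) = 3365.00494
g1 = m₃ / m₂^(3/2) = 4624.74074 / 3365.00494 ≈ 1.3744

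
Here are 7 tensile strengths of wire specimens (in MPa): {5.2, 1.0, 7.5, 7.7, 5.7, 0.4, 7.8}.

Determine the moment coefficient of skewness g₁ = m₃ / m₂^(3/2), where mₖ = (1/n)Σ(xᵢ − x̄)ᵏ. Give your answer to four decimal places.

-0.6489

x̄ = (5.2 + 1.0 + 7.5 + 7.7 + 5.7 + 0.4 + 7.8) / 7 = 5.0429
deviations (xᵢ − x̄): 0.1571, -4.0429, 2.4571, 2.6571, 0.6571, -4.6429, 2.7571
Σ(xᵢ − x̄)² = 59.0571 ⇒ m₂ = 59.0571/7 = 8.43673
Σ(xᵢ − x̄)³ = -111.3186 ⇒ m₃ = -111.3186/7 = -15.90266
m₂^(3/2) = 8.43673^(1.5) = 24.50539
g₁ = m₃ / m₂^(3/2) = -15.90266 / 24.50539 ≈ -0.6489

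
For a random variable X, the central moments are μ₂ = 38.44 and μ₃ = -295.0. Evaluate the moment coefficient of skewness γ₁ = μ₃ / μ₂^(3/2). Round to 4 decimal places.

σ = √μ₂ = √38.44 = 6.20000
σ³ = μ₂^(3/2) = 238.32800
γ₁ = μ₃/σ³ = -295.0 / 238.32800 ≈ -1.2378

-1.2378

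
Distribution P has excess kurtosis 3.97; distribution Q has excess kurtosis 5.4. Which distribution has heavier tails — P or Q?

Higher excess kurtosis ⇒ heavier tails relative to the normal distribution.
3.97 vs 5.4: the larger is 5.4, so Q has heavier tails.

Q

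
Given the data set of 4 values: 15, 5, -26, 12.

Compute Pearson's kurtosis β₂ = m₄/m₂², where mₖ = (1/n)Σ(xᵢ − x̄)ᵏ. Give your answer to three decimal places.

x̄ = 1.5000
Σ(xᵢ − x̄)² = 1061.0000 ⇒ m₂ = 265.25000
Σ(xᵢ − x̄)⁴ = 617434.2500 ⇒ m₄ = 154358.56250
m₂² = 70357.56250
β₂ = m₄/m₂² = 154358.56250 / 70357.56250 ≈ 2.194

2.194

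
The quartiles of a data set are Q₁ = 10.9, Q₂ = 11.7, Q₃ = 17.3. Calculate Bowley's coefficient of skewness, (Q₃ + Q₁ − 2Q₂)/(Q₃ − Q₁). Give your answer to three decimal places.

0.750

numerator: Q₃ + Q₁ − 2Q₂ = 17.3 + 10.9 − 2×11.7 = 4.8000
denominator: Q₃ − Q₁ = 17.3 − 10.9 = 6.4000
Bowley skewness = 4.8000 / 6.4000 ≈ 0.750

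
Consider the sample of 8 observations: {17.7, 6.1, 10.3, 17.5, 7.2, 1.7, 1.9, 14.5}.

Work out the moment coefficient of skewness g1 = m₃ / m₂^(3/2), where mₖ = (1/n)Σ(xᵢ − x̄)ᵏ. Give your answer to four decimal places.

x̄ = (17.7 + 6.1 + 10.3 + 17.5 + 7.2 + 1.7 + 1.9 + 14.5) / 8 = 9.6125
deviations (xᵢ − x̄): 8.0875, -3.5125, 0.6875, 7.8875, -2.4125, -7.9125, -7.7125, 4.8875
Σ(xᵢ − x̄)² = 292.2288 ⇒ m₂ = 292.2288/8 = 36.52859
Σ(xᵢ − x̄)³ = 125.2424 ⇒ m₃ = 125.2424/8 = 15.65530
m₂^(3/2) = 36.52859^(1.5) = 220.77476
g1 = m₃ / m₂^(3/2) = 15.65530 / 220.77476 ≈ 0.0709

0.0709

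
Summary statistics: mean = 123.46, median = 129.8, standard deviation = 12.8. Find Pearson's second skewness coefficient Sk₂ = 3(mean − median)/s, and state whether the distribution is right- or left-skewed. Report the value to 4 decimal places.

Sk₂ = 3(123.46 − 129.8) / 12.8 = 3 × -6.3400 / 12.8
    = -19.0200 / 12.8 ≈ -1.4859
Sk₂ < 0 ⇒ mean < median ⇒ left-skewed (negative skew).

-1.4859, left-skewed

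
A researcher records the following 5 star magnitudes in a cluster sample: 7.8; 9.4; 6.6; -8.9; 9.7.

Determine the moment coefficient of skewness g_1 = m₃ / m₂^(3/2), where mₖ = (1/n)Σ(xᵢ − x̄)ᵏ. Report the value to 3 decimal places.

x̄ = (7.8 + 9.4 + 6.6 - 8.9 + 9.7) / 5 = 4.9200
deviations (xᵢ − x̄): 2.8800, 4.4800, 1.6800, -13.8200, 4.7800
Σ(xᵢ − x̄)² = 245.0280 ⇒ m₂ = 245.0280/5 = 49.00560
Σ(xᵢ − x̄)³ = -2411.7547 ⇒ m₃ = -2411.7547/5 = -482.35094
m₂^(3/2) = 49.00560^(1.5) = 343.05880
g_1 = m₃ / m₂^(3/2) = -482.35094 / 343.05880 ≈ -1.406

-1.406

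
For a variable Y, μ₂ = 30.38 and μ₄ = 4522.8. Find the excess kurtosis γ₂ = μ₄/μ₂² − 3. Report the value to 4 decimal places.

μ₂² = 30.38² = 922.94440
μ₄/μ₂² = 4522.8 / 922.94440 = 4.90040
γ₂ = 4.90040 − 3 ≈ 1.9004

1.9004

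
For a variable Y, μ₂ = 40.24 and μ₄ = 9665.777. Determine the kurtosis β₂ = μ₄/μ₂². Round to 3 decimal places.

μ₂² = 40.24² = 1619.25760
μ₄/μ₂² = 9665.777 / 1619.25760 = 5.96926
β₂ ≈ 5.969

5.969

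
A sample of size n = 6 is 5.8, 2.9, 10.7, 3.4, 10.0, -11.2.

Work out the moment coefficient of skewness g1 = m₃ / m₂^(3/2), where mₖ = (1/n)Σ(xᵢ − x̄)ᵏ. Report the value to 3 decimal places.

-1.140

x̄ = (5.8 + 2.9 + 10.7 + 3.4 + 10.0 - 11.2) / 6 = 3.6000
deviations (xᵢ − x̄): 2.2000, -0.7000, 7.1000, -0.2000, 6.4000, -14.8000
Σ(xᵢ − x̄)² = 315.7800 ⇒ m₂ = 315.7800/6 = 52.63000
Σ(xᵢ − x̄)³ = -2611.4400 ⇒ m₃ = -2611.4400/6 = -435.24000
m₂^(3/2) = 52.63000^(1.5) = 381.81242
g1 = m₃ / m₂^(3/2) = -435.24000 / 381.81242 ≈ -1.140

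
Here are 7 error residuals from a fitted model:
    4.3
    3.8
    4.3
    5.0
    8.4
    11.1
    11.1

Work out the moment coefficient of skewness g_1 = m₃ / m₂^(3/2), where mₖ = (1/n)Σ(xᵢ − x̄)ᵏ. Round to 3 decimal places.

0.452

x̄ = (4.3 + 3.8 + 4.3 + 5.0 + 8.4 + 11.1 + 11.1) / 7 = 6.8571
deviations (xᵢ − x̄): -2.5571, -3.0571, -2.5571, -1.8571, 1.5429, 4.2429, 4.2429
Σ(xᵢ − x̄)² = 64.2571 ⇒ m₂ = 64.2571/7 = 9.17959
Σ(xᵢ − x̄)³ = 88.0112 ⇒ m₃ = 88.0112/7 = 12.57303
m₂^(3/2) = 9.17959^(1.5) = 27.81218
g_1 = m₃ / m₂^(3/2) = 12.57303 / 27.81218 ≈ 0.452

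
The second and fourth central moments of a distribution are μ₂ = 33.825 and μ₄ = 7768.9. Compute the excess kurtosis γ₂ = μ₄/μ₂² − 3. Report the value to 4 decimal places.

μ₂² = 33.825² = 1144.13063
μ₄/μ₂² = 7768.9 / 1144.13063 = 6.79022
γ₂ = 6.79022 − 3 ≈ 3.7902

3.7902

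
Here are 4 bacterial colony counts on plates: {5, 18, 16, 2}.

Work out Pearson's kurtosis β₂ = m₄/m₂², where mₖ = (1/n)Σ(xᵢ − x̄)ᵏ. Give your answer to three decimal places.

1.133

x̄ = 10.2500
Σ(xᵢ − x̄)² = 188.7500 ⇒ m₂ = 47.18750
Σ(xᵢ − x̄)⁴ = 10092.8281 ⇒ m₄ = 2523.20703
m₂² = 2226.66016
β₂ = m₄/m₂² = 2523.20703 / 2226.66016 ≈ 1.133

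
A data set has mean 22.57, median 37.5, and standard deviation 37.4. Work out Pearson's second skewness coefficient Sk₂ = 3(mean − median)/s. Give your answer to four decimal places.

Sk₂ = 3(22.57 − 37.5) / 37.4 = 3 × -14.9300 / 37.4
    = -44.7900 / 37.4 ≈ -1.1976

-1.1976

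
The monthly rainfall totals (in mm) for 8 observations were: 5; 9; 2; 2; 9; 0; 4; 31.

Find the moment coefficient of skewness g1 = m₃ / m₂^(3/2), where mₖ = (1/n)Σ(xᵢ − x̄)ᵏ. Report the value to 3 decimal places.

x̄ = (5 + 9 + 2 + 2 + 9 + 0 + 4 + 31) / 8 = 7.7500
deviations (xᵢ − x̄): -2.7500, 1.2500, -5.7500, -5.7500, 1.2500, -7.7500, -3.7500, 23.2500
Σ(xᵢ − x̄)² = 691.5000 ⇒ m₂ = 691.5000/8 = 86.43750
Σ(xᵢ − x̄)³ = 11652.7500 ⇒ m₃ = 11652.7500/8 = 1456.59375
m₂^(3/2) = 86.43750^(1.5) = 803.62474
g1 = m₃ / m₂^(3/2) = 1456.59375 / 803.62474 ≈ 1.813

1.813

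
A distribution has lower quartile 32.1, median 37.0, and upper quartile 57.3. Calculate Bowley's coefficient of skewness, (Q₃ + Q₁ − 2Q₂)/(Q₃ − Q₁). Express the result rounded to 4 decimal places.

numerator: Q₃ + Q₁ − 2Q₂ = 57.3 + 32.1 − 2×37.0 = 15.4000
denominator: Q₃ − Q₁ = 57.3 − 32.1 = 25.2000
Bowley skewness = 15.4000 / 25.2000 ≈ 0.6111

0.6111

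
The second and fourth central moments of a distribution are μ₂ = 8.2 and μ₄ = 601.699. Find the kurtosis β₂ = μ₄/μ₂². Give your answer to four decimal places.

μ₂² = 8.2² = 67.24000
μ₄/μ₂² = 601.699 / 67.24000 = 8.94853
β₂ ≈ 8.9485

8.9485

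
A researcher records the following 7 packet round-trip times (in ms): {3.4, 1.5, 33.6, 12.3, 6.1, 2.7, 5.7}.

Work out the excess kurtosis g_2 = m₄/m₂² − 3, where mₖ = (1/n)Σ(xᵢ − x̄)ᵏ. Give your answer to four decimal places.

1.2728

x̄ = 9.3286
Σ(xᵢ − x̄)² = 761.8943 ⇒ m₂ = 108.84204
Σ(xᵢ − x̄)⁴ = 354323.3857 ⇒ m₄ = 50617.62652
m₂² = 11846.58985
g_2 = m₄/m₂² − 3 = 4.27276 − 3 ≈ 1.2728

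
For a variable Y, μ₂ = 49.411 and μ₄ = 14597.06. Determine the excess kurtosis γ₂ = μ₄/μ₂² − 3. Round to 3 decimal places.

μ₂² = 49.411² = 2441.44692
μ₄/μ₂² = 14597.06 / 2441.44692 = 5.97886
γ₂ = 5.97886 − 3 ≈ 2.979

2.979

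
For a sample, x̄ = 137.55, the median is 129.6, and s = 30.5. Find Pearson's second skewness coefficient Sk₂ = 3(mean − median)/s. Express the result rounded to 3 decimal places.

0.782

Sk₂ = 3(137.55 − 129.6) / 30.5 = 3 × 7.9500 / 30.5
    = 23.8500 / 30.5 ≈ 0.782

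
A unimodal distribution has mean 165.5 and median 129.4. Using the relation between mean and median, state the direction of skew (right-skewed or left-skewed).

right-skewed

mean − median = 165.5 − 129.4 = 36.1
mean > median ⇒ the longer tail is on the right ⇒ right-skewed (positively skewed).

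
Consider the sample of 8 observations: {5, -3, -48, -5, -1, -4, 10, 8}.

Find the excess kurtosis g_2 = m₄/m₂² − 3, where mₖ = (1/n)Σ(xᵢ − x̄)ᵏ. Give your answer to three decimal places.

2.130

x̄ = -4.7500
Σ(xᵢ − x̄)² = 2363.5000 ⇒ m₂ = 295.43750
Σ(xᵢ − x̄)⁴ = 3582008.4063 ⇒ m₄ = 447751.05078
m₂² = 87283.31641
g_2 = m₄/m₂² − 3 = 5.12986 − 3 ≈ 2.130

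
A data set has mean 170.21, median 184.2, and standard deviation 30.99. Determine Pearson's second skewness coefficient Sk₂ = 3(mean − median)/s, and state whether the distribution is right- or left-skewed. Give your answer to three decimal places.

Sk₂ = 3(170.21 − 184.2) / 30.99 = 3 × -13.9900 / 30.99
    = -41.9700 / 30.99 ≈ -1.354
Sk₂ < 0 ⇒ mean < median ⇒ left-skewed (negative skew).

-1.354, left-skewed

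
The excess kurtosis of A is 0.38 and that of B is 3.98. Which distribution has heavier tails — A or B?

Higher excess kurtosis ⇒ heavier tails relative to the normal distribution.
0.38 vs 3.98: the larger is 3.98, so B has heavier tails.

B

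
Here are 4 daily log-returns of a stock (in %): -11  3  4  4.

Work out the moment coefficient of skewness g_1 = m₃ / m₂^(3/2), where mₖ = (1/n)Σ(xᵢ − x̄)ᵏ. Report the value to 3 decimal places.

x̄ = (-11 + 3 + 4 + 4) / 4 = 0.0000
deviations (xᵢ − x̄): -11.0000, 3.0000, 4.0000, 4.0000
Σ(xᵢ − x̄)² = 162.0000 ⇒ m₂ = 162.0000/4 = 40.50000
Σ(xᵢ − x̄)³ = -1176.0000 ⇒ m₃ = -1176.0000/4 = -294.00000
m₂^(3/2) = 40.50000^(1.5) = 257.74042
g_1 = m₃ / m₂^(3/2) = -294.00000 / 257.74042 ≈ -1.141

-1.141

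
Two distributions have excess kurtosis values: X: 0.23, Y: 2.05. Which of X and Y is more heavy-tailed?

Y

Higher excess kurtosis ⇒ heavier tails relative to the normal distribution.
0.23 vs 2.05: the larger is 2.05, so Y has heavier tails.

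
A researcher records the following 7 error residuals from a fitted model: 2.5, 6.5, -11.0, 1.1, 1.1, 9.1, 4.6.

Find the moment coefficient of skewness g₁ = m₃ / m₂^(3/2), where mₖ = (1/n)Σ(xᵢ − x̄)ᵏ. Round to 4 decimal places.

-1.1639

x̄ = (2.5 + 6.5 - 11.0 + 1.1 + 1.1 + 9.1 + 4.6) / 7 = 1.9857
deviations (xᵢ − x̄): 0.5143, 4.5143, -12.9857, -0.8857, -0.8857, 7.1143, 2.6143
Σ(xᵢ − x̄)² = 248.2886 ⇒ m₂ = 248.2886/7 = 35.46980
Σ(xᵢ − x̄)³ = -1721.0800 ⇒ m₃ = -1721.0800/7 = -245.86858
m₂^(3/2) = 35.46980^(1.5) = 211.24578
g₁ = m₃ / m₂^(3/2) = -245.86858 / 211.24578 ≈ -1.1639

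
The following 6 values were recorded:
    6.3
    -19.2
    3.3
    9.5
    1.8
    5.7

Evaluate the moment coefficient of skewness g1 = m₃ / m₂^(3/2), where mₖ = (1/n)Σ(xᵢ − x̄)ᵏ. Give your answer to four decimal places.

-1.5271

x̄ = (6.3 - 19.2 + 3.3 + 9.5 + 1.8 + 5.7) / 6 = 1.2333
deviations (xᵢ − x̄): 5.0667, -20.4333, 2.0667, 8.2667, 0.5667, 4.4667
Σ(xᵢ − x̄)² = 536.0733 ⇒ m₂ = 536.0733/6 = 89.34556
Σ(xᵢ − x̄)³ = -7738.2316 ⇒ m₃ = -7738.2316/6 = -1289.70526
m₂^(3/2) = 89.34556^(1.5) = 844.51901
g1 = m₃ / m₂^(3/2) = -1289.70526 / 844.51901 ≈ -1.5271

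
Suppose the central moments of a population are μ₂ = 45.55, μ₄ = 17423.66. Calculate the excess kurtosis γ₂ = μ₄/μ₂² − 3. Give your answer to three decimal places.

μ₂² = 45.55² = 2074.80250
μ₄/μ₂² = 17423.66 / 2074.80250 = 8.39774
γ₂ = 8.39774 − 3 ≈ 5.398

5.398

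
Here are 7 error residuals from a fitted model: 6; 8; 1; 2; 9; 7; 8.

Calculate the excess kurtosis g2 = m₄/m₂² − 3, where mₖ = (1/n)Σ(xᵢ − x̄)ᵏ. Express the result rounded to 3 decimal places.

x̄ = 5.8571
Σ(xᵢ − x̄)² = 58.8571 ⇒ m₂ = 8.40816
Σ(xᵢ − x̄)⁴ = 919.3586 ⇒ m₄ = 131.33694
m₂² = 70.69721
g2 = m₄/m₂² − 3 = 1.85774 − 3 ≈ -1.142

-1.142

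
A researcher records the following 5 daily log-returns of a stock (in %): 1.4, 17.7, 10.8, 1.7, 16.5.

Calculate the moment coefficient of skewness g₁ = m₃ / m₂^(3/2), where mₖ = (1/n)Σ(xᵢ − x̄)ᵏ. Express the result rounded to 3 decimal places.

-0.116

x̄ = (1.4 + 17.7 + 10.8 + 1.7 + 16.5) / 5 = 9.6200
deviations (xᵢ − x̄): -8.2200, 8.0800, 1.1800, -7.9200, 6.8800
Σ(xᵢ − x̄)² = 244.3080 ⇒ m₂ = 244.3080/5 = 48.86160
Σ(xᵢ − x̄)³ = -197.3875 ⇒ m₃ = -197.3875/5 = -39.47750
m₂^(3/2) = 48.86160^(1.5) = 341.54783
g₁ = m₃ / m₂^(3/2) = -39.47750 / 341.54783 ≈ -0.116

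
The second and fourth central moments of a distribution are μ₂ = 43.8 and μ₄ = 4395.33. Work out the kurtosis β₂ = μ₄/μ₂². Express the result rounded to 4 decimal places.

2.2911

μ₂² = 43.8² = 1918.44000
μ₄/μ₂² = 4395.33 / 1918.44000 = 2.29110
β₂ ≈ 2.2911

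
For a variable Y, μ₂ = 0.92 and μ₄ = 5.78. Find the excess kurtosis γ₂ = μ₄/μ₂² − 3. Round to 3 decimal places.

3.829

μ₂² = 0.92² = 0.84640
μ₄/μ₂² = 5.78 / 0.84640 = 6.82892
γ₂ = 6.82892 − 3 ≈ 3.829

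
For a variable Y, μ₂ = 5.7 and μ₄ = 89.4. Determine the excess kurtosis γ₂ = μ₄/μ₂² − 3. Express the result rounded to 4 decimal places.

-0.2484

μ₂² = 5.7² = 32.49000
μ₄/μ₂² = 89.4 / 32.49000 = 2.75162
γ₂ = 2.75162 − 3 ≈ -0.2484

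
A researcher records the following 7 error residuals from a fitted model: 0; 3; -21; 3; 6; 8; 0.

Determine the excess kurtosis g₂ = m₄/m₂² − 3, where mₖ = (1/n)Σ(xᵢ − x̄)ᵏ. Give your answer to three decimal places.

1.376

x̄ = -0.1429
Σ(xᵢ − x̄)² = 558.8571 ⇒ m₂ = 79.83673
Σ(xᵢ − x̄)⁴ = 195258.2974 ⇒ m₄ = 27894.04248
m₂² = 6373.90421
g₂ = m₄/m₂² − 3 = 4.37629 − 3 ≈ 1.376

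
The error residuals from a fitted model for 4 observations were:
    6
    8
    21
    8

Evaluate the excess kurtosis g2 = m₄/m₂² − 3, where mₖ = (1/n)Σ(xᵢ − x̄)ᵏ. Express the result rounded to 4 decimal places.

-0.7109

x̄ = 10.7500
Σ(xᵢ − x̄)² = 142.7500 ⇒ m₂ = 35.68750
Σ(xᵢ − x̄)⁴ = 11661.5781 ⇒ m₄ = 2915.39453
m₂² = 1273.59766
g2 = m₄/m₂² − 3 = 2.28910 − 3 ≈ -0.7109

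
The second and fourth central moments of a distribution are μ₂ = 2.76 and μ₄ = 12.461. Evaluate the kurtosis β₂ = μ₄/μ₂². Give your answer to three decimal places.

μ₂² = 2.76² = 7.61760
μ₄/μ₂² = 12.461 / 7.61760 = 1.63582
β₂ ≈ 1.636

1.636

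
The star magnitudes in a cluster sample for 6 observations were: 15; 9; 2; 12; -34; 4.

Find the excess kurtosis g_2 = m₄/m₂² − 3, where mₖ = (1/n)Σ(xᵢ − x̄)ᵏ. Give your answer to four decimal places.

0.7020

x̄ = 1.3333
Σ(xᵢ − x̄)² = 1615.3333 ⇒ m₂ = 269.22222
Σ(xᵢ − x̄)⁴ = 1609950.4444 ⇒ m₄ = 268325.07407
m₂² = 72480.60494
g_2 = m₄/m₂² − 3 = 3.70203 − 3 ≈ 0.7020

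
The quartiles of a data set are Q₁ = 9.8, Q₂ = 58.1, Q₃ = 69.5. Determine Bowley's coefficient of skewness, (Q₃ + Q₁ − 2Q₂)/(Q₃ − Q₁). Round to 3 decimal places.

-0.618

numerator: Q₃ + Q₁ − 2Q₂ = 69.5 + 9.8 − 2×58.1 = -36.9000
denominator: Q₃ − Q₁ = 69.5 − 9.8 = 59.7000
Bowley skewness = -36.9000 / 59.7000 ≈ -0.618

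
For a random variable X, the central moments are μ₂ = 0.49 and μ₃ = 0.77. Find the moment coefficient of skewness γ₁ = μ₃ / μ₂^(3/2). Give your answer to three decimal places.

2.245

σ = √μ₂ = √0.49 = 0.70000
σ³ = μ₂^(3/2) = 0.34300
γ₁ = μ₃/σ³ = 0.77 / 0.34300 ≈ 2.245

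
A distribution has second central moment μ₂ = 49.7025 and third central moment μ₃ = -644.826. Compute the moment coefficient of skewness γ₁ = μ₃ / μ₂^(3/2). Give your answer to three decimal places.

σ = √μ₂ = √49.7025 = 7.05000
σ³ = μ₂^(3/2) = 350.40263
γ₁ = μ₃/σ³ = -644.826 / 350.40263 ≈ -1.840

-1.840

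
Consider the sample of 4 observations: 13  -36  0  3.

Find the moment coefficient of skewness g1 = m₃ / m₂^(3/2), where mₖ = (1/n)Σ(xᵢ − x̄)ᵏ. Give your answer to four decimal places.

x̄ = (13 - 36 + 0 + 3) / 4 = -5.0000
deviations (xᵢ − x̄): 18.0000, -31.0000, 5.0000, 8.0000
Σ(xᵢ − x̄)² = 1374.0000 ⇒ m₂ = 1374.0000/4 = 343.50000
Σ(xᵢ − x̄)³ = -23322.0000 ⇒ m₃ = -23322.0000/4 = -5830.50000
m₂^(3/2) = 343.50000^(1.5) = 6366.34415
g1 = m₃ / m₂^(3/2) = -5830.50000 / 6366.34415 ≈ -0.9158

-0.9158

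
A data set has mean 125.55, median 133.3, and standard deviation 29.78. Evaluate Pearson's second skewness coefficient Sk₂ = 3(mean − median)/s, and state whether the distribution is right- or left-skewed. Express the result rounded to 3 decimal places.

-0.781, left-skewed

Sk₂ = 3(125.55 − 133.3) / 29.78 = 3 × -7.7500 / 29.78
    = -23.2500 / 29.78 ≈ -0.781
Sk₂ < 0 ⇒ mean < median ⇒ left-skewed (negative skew).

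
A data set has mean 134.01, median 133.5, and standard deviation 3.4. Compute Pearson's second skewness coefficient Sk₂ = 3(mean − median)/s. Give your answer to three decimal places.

0.450

Sk₂ = 3(134.01 − 133.5) / 3.4 = 3 × 0.5100 / 3.4
    = 1.5300 / 3.4 ≈ 0.450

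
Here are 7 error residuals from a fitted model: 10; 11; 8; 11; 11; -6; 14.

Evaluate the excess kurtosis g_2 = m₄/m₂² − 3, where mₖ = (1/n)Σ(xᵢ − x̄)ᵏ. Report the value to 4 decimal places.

x̄ = 8.4286
Σ(xᵢ − x̄)² = 261.7143 ⇒ m₂ = 37.38776
Σ(xᵢ − x̄)⁴ = 44441.2711 ⇒ m₄ = 6348.75302
m₂² = 1397.84423
g_2 = m₄/m₂² − 3 = 4.54182 − 3 ≈ 1.5418

1.5418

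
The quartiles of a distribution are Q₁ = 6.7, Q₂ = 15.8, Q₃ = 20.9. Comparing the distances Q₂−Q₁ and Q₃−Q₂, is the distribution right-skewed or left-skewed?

left-skewed

Q₂ − Q₁ = 9.1;  Q₃ − Q₂ = 5.1
Q₂ − Q₁ > Q₃ − Q₂ ⇒ the lower half is more spread out ⇒ left-skewed.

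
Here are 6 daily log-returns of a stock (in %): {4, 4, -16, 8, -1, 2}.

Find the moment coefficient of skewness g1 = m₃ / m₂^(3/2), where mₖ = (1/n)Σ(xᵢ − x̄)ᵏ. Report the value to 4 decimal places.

-1.3182

x̄ = (4 + 4 - 16 + 8 - 1 + 2) / 6 = 0.1667
deviations (xᵢ − x̄): 3.8333, 3.8333, -16.1667, 7.8333, -1.1667, 1.8333
Σ(xᵢ − x̄)² = 356.8333 ⇒ m₂ = 356.8333/6 = 59.47222
Σ(xᵢ − x̄)³ = -3627.4444 ⇒ m₃ = -3627.4444/6 = -604.57407
m₂^(3/2) = 59.47222^(1.5) = 458.63928
g1 = m₃ / m₂^(3/2) = -604.57407 / 458.63928 ≈ -1.3182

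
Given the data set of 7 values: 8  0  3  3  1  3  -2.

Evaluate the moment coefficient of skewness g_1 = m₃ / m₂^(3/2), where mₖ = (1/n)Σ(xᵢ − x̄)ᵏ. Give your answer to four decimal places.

x̄ = (8 + 0 + 3 + 3 + 1 + 3 - 2) / 7 = 2.2857
deviations (xᵢ − x̄): 5.7143, -2.2857, 0.7143, 0.7143, -1.2857, 0.7143, -4.2857
Σ(xᵢ − x̄)² = 59.4286 ⇒ m₂ = 59.4286/7 = 8.48980
Σ(xᵢ − x̄)³ = 94.8980 ⇒ m₃ = 94.8980/7 = 13.55685
m₂^(3/2) = 8.48980^(1.5) = 24.73693
g_1 = m₃ / m₂^(3/2) = 13.55685 / 24.73693 ≈ 0.5480

0.5480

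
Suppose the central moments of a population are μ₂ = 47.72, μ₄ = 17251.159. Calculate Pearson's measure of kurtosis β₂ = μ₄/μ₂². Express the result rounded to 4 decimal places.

μ₂² = 47.72² = 2277.19840
μ₄/μ₂² = 17251.159 / 2277.19840 = 7.57561
β₂ ≈ 7.5756

7.5756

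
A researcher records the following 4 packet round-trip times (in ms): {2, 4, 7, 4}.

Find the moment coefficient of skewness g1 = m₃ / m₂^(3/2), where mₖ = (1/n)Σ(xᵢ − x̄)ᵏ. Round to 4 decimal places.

0.4118

x̄ = (2 + 4 + 7 + 4) / 4 = 4.2500
deviations (xᵢ − x̄): -2.2500, -0.2500, 2.7500, -0.2500
Σ(xᵢ − x̄)² = 12.7500 ⇒ m₂ = 12.7500/4 = 3.18750
Σ(xᵢ − x̄)³ = 9.3750 ⇒ m₃ = 9.3750/4 = 2.34375
m₂^(3/2) = 3.18750^(1.5) = 5.69083
g1 = m₃ / m₂^(3/2) = 2.34375 / 5.69083 ≈ 0.4118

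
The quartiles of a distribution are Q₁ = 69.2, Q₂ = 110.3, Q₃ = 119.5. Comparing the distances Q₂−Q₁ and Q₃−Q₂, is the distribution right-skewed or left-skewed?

left-skewed

Q₂ − Q₁ = 41.1;  Q₃ − Q₂ = 9.2
Q₂ − Q₁ > Q₃ − Q₂ ⇒ the lower half is more spread out ⇒ left-skewed.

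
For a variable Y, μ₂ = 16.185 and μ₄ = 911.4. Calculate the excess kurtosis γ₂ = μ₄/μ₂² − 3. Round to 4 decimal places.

μ₂² = 16.185² = 261.95422
μ₄/μ₂² = 911.4 / 261.95422 = 3.47923
γ₂ = 3.47923 − 3 ≈ 0.4792

0.4792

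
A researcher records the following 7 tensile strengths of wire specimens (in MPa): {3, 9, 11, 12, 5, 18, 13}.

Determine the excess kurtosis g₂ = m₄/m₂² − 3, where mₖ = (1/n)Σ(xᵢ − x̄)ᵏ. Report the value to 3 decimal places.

-0.845

x̄ = 10.1429
Σ(xᵢ − x̄)² = 152.8571 ⇒ m₂ = 21.83673
Σ(xᵢ − x̄)⁴ = 7194.5831 ⇒ m₄ = 1027.79758
m₂² = 476.84298
g₂ = m₄/m₂² − 3 = 2.15542 − 3 ≈ -0.845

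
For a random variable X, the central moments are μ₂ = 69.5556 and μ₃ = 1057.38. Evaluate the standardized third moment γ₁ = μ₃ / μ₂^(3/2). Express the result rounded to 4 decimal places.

σ = √μ₂ = √69.5556 = 8.34000
σ³ = μ₂^(3/2) = 580.09370
γ₁ = μ₃/σ³ = 1057.38 / 580.09370 ≈ 1.8228

1.8228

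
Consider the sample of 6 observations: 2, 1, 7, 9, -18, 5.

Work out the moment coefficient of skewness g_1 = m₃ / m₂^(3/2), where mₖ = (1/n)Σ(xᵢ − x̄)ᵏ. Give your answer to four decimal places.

x̄ = (2 + 1 + 7 + 9 - 18 + 5) / 6 = 1.0000
deviations (xᵢ − x̄): 1.0000, 0.0000, 6.0000, 8.0000, -19.0000, 4.0000
Σ(xᵢ − x̄)² = 478.0000 ⇒ m₂ = 478.0000/6 = 79.66667
Σ(xᵢ − x̄)³ = -6066.0000 ⇒ m₃ = -6066.0000/6 = -1011.00000
m₂^(3/2) = 79.66667^(1.5) = 711.07428
g_1 = m₃ / m₂^(3/2) = -1011.00000 / 711.07428 ≈ -1.4218

-1.4218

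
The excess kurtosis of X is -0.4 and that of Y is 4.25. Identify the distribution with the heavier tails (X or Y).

Y

Higher excess kurtosis ⇒ heavier tails relative to the normal distribution.
-0.4 vs 4.25: the larger is 4.25, so Y has heavier tails. (Y is leptokurtic — heavier-than-normal tails; the other is platykurtic.)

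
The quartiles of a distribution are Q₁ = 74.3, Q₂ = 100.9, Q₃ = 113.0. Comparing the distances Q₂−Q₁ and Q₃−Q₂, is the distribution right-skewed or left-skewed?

left-skewed

Q₂ − Q₁ = 26.6;  Q₃ − Q₂ = 12.1
Q₂ − Q₁ > Q₃ − Q₂ ⇒ the lower half is more spread out ⇒ left-skewed.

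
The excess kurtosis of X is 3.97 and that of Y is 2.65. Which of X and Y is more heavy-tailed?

Higher excess kurtosis ⇒ heavier tails relative to the normal distribution.
3.97 vs 2.65: the larger is 3.97, so X has heavier tails.

X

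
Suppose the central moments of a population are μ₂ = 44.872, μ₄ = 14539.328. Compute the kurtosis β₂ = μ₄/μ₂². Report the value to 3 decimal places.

7.221

μ₂² = 44.872² = 2013.49638
μ₄/μ₂² = 14539.328 / 2013.49638 = 7.22094
β₂ ≈ 7.221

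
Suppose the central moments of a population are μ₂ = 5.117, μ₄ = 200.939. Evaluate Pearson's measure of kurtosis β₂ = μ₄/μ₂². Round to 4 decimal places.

7.6742

μ₂² = 5.117² = 26.18369
μ₄/μ₂² = 200.939 / 26.18369 = 7.67421
β₂ ≈ 7.6742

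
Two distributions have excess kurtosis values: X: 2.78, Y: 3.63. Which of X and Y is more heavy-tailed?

Higher excess kurtosis ⇒ heavier tails relative to the normal distribution.
2.78 vs 3.63: the larger is 3.63, so Y has heavier tails.

Y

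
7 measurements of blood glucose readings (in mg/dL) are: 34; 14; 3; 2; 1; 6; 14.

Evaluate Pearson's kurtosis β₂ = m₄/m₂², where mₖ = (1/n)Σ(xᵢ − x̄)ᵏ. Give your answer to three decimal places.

3.357

x̄ = 10.5714
Σ(xᵢ − x̄)² = 815.7143 ⇒ m₂ = 116.53061
Σ(xᵢ − x̄)⁴ = 319078.9446 ⇒ m₄ = 45582.70637
m₂² = 13579.38359
β₂ = m₄/m₂² = 45582.70637 / 13579.38359 ≈ 3.357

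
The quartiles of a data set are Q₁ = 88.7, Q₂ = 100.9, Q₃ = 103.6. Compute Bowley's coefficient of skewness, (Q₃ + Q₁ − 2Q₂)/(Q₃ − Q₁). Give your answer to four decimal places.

numerator: Q₃ + Q₁ − 2Q₂ = 103.6 + 88.7 − 2×100.9 = -9.5000
denominator: Q₃ − Q₁ = 103.6 − 88.7 = 14.9000
Bowley skewness = -9.5000 / 14.9000 ≈ -0.6376

-0.6376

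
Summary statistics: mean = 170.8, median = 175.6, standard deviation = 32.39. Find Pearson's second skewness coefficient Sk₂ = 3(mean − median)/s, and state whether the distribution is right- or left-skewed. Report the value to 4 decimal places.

-0.4446, left-skewed

Sk₂ = 3(170.8 − 175.6) / 32.39 = 3 × -4.8000 / 32.39
    = -14.4000 / 32.39 ≈ -0.4446
Sk₂ < 0 ⇒ mean < median ⇒ left-skewed (negative skew).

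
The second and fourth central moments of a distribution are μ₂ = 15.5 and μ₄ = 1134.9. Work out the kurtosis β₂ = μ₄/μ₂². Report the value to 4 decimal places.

μ₂² = 15.5² = 240.25000
μ₄/μ₂² = 1134.9 / 240.25000 = 4.72383
β₂ ≈ 4.7238

4.7238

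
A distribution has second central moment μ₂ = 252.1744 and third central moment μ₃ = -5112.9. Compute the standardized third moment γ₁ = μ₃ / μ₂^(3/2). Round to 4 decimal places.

-1.2768

σ = √μ₂ = √252.1744 = 15.88000
σ³ = μ₂^(3/2) = 4004.52947
γ₁ = μ₃/σ³ = -5112.9 / 4004.52947 ≈ -1.2768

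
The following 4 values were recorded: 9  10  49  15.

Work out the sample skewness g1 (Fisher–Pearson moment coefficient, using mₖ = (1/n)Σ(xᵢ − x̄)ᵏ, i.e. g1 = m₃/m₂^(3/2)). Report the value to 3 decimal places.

x̄ = (9 + 10 + 49 + 15) / 4 = 20.7500
deviations (xᵢ − x̄): -11.7500, -10.7500, 28.2500, -5.7500
Σ(xᵢ − x̄)² = 1084.7500 ⇒ m₂ = 1084.7500/4 = 271.18750
Σ(xᵢ − x̄)³ = 19490.6250 ⇒ m₃ = 19490.6250/4 = 4872.65625
m₂^(3/2) = 271.18750^(1.5) = 4465.85380
g1 = m₃ / m₂^(3/2) = 4872.65625 / 4465.85380 ≈ 1.091

1.091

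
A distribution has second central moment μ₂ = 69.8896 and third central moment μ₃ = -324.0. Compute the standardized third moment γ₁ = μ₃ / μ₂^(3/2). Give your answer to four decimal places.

σ = √μ₂ = √69.8896 = 8.36000
σ³ = μ₂^(3/2) = 584.27706
γ₁ = μ₃/σ³ = -324.0 / 584.27706 ≈ -0.5545

-0.5545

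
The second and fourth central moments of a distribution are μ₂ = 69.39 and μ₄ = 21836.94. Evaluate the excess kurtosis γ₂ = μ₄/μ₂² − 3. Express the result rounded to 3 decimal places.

μ₂² = 69.39² = 4814.97210
μ₄/μ₂² = 21836.94 / 4814.97210 = 4.53522
γ₂ = 4.53522 − 3 ≈ 1.535

1.535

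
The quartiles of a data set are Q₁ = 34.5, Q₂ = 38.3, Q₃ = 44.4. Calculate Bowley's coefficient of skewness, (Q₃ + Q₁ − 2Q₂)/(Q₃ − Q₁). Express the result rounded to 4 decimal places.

0.2323

numerator: Q₃ + Q₁ − 2Q₂ = 44.4 + 34.5 − 2×38.3 = 2.3000
denominator: Q₃ − Q₁ = 44.4 − 34.5 = 9.9000
Bowley skewness = 2.3000 / 9.9000 ≈ 0.2323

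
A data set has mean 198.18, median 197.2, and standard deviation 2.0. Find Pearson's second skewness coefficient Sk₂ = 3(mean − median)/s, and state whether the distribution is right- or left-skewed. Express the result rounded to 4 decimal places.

Sk₂ = 3(198.18 − 197.2) / 2.0 = 3 × 0.9800 / 2.0
    = 2.9400 / 2.0 ≈ 1.4700
Sk₂ > 0 ⇒ mean > median ⇒ right-skewed (positive skew).

1.4700, right-skewed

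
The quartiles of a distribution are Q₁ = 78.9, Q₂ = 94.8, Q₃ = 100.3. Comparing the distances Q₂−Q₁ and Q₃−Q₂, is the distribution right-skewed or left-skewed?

Q₂ − Q₁ = 15.9;  Q₃ − Q₂ = 5.5
Q₂ − Q₁ > Q₃ − Q₂ ⇒ the lower half is more spread out ⇒ left-skewed.

left-skewed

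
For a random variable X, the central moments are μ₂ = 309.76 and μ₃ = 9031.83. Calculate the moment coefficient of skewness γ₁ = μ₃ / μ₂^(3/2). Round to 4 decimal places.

1.6567

σ = √μ₂ = √309.76 = 17.60000
σ³ = μ₂^(3/2) = 5451.77600
γ₁ = μ₃/σ³ = 9031.83 / 5451.77600 ≈ 1.6567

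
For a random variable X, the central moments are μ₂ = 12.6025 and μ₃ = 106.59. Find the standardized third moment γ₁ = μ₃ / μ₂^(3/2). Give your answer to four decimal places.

2.3825

σ = √μ₂ = √12.6025 = 3.55000
σ³ = μ₂^(3/2) = 44.73887
γ₁ = μ₃/σ³ = 106.59 / 44.73887 ≈ 2.3825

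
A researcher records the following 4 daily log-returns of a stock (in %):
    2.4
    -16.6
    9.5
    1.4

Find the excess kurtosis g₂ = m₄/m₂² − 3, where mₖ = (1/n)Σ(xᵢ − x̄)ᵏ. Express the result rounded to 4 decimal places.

x̄ = -0.8250
Σ(xᵢ − x̄)² = 370.8075 ⇒ m₂ = 92.70188
Σ(xᵢ − x̄)⁴ = 73424.0745 ⇒ m₄ = 18356.01863
m₂² = 8593.63763
g₂ = m₄/m₂² − 3 = 2.13600 − 3 ≈ -0.8640

-0.8640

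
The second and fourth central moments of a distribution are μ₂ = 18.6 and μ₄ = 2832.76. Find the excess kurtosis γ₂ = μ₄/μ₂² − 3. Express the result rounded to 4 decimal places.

μ₂² = 18.6² = 345.96000
μ₄/μ₂² = 2832.76 / 345.96000 = 8.18811
γ₂ = 8.18811 − 3 ≈ 5.1881

5.1881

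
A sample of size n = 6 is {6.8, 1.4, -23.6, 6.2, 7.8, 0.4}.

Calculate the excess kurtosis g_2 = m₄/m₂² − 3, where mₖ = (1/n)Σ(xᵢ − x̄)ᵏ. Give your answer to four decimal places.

0.7431

x̄ = -0.1667
Σ(xᵢ − x̄)² = 704.4333 ⇒ m₂ = 117.40556
Σ(xᵢ − x̄)⁴ = 309566.9144 ⇒ m₄ = 51594.48573
m₂² = 13784.06448
g_2 = m₄/m₂² − 3 = 3.74305 − 3 ≈ 0.7431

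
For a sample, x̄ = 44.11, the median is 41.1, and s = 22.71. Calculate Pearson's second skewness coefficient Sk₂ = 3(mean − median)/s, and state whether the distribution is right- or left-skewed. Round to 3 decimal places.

Sk₂ = 3(44.11 − 41.1) / 22.71 = 3 × 3.0100 / 22.71
    = 9.0300 / 22.71 ≈ 0.398
Sk₂ > 0 ⇒ mean > median ⇒ right-skewed (positive skew).

0.398, right-skewed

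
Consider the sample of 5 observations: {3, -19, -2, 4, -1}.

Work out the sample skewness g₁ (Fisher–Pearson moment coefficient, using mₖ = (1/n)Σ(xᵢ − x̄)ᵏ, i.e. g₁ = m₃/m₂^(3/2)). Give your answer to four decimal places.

x̄ = (3 - 19 - 2 + 4 - 1) / 5 = -3.0000
deviations (xᵢ − x̄): 6.0000, -16.0000, 1.0000, 7.0000, 2.0000
Σ(xᵢ − x̄)² = 346.0000 ⇒ m₂ = 346.0000/5 = 69.20000
Σ(xᵢ − x̄)³ = -3528.0000 ⇒ m₃ = -3528.0000/5 = -705.60000
m₂^(3/2) = 69.20000^(1.5) = 575.65084
g₁ = m₃ / m₂^(3/2) = -705.60000 / 575.65084 ≈ -1.2257

-1.2257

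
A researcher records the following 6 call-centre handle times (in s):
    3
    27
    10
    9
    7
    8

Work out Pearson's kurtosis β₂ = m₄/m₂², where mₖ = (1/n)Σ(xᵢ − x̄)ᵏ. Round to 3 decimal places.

3.681

x̄ = 10.6667
Σ(xᵢ − x̄)² = 349.3333 ⇒ m₂ = 58.22222
Σ(xᵢ − x̄)⁴ = 74864.4444 ⇒ m₄ = 12477.40741
m₂² = 3389.82716
β₂ = m₄/m₂² = 12477.40741 / 3389.82716 ≈ 3.681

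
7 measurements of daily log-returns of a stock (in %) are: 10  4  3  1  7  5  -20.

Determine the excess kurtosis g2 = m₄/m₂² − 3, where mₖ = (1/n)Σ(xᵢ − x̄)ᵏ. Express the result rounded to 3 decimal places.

1.436

x̄ = 1.4286
Σ(xᵢ − x̄)² = 585.7143 ⇒ m₂ = 83.67347
Σ(xᵢ − x̄)⁴ = 217423.4752 ⇒ m₄ = 31060.49646
m₂² = 7001.24948
g2 = m₄/m₂² − 3 = 4.43642 − 3 ≈ 1.436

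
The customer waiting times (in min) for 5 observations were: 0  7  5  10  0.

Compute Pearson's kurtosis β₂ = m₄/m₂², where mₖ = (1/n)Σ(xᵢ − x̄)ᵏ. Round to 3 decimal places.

x̄ = 4.4000
Σ(xᵢ − x̄)² = 77.2000 ⇒ m₂ = 15.44000
Σ(xᵢ − x̄)⁴ = 1778.8960 ⇒ m₄ = 355.77920
m₂² = 238.39360
β₂ = m₄/m₂² = 355.77920 / 238.39360 ≈ 1.492

1.492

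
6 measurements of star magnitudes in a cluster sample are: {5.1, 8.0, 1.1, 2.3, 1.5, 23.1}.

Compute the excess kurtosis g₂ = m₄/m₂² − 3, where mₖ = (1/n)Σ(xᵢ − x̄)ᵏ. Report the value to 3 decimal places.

0.514

x̄ = 6.8500
Σ(xᵢ − x̄)² = 350.8350 ⇒ m₂ = 58.47250
Σ(xᵢ − x̄)⁴ = 72081.1017 ⇒ m₄ = 12013.51696
m₂² = 3419.03326
g₂ = m₄/m₂² − 3 = 3.51372 − 3 ≈ 0.514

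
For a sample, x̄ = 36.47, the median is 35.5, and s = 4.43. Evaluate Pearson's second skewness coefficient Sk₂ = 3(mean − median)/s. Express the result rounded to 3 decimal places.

0.657

Sk₂ = 3(36.47 − 35.5) / 4.43 = 3 × 0.9700 / 4.43
    = 2.9100 / 4.43 ≈ 0.657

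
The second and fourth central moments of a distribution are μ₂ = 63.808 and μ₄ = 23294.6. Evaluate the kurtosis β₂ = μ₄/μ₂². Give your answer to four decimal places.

5.7214

μ₂² = 63.808² = 4071.46086
μ₄/μ₂² = 23294.6 / 4071.46086 = 5.72144
β₂ ≈ 5.7214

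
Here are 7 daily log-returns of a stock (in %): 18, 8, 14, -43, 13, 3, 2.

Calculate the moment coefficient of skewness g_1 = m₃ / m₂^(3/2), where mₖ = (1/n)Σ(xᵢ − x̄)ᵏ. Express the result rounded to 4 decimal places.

-1.7104

x̄ = (18 + 8 + 14 - 43 + 13 + 3 + 2) / 7 = 2.1429
deviations (xᵢ − x̄): 15.8571, 5.8571, 11.8571, -45.1429, 10.8571, 0.8571, -0.1429
Σ(xᵢ − x̄)² = 2582.8571 ⇒ m₂ = 2582.8571/7 = 368.97959
Σ(xᵢ − x̄)³ = -84859.9592 ⇒ m₃ = -84859.9592/7 = -12122.85131
m₂^(3/2) = 368.97959^(1.5) = 7087.67050
g_1 = m₃ / m₂^(3/2) = -12122.85131 / 7087.67050 ≈ -1.7104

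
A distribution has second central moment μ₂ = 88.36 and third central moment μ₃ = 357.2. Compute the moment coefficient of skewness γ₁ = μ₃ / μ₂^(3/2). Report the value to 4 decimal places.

0.4301

σ = √μ₂ = √88.36 = 9.40000
σ³ = μ₂^(3/2) = 830.58400
γ₁ = μ₃/σ³ = 357.2 / 830.58400 ≈ 0.4301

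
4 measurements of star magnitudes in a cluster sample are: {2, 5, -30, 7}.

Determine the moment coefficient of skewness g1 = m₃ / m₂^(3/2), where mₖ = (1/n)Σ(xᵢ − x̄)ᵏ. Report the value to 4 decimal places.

-1.1074

x̄ = (2 + 5 - 30 + 7) / 4 = -4.0000
deviations (xᵢ − x̄): 6.0000, 9.0000, -26.0000, 11.0000
Σ(xᵢ − x̄)² = 914.0000 ⇒ m₂ = 914.0000/4 = 228.50000
Σ(xᵢ − x̄)³ = -15300.0000 ⇒ m₃ = -15300.0000/4 = -3825.00000
m₂^(3/2) = 228.50000^(1.5) = 3454.05546
g1 = m₃ / m₂^(3/2) = -3825.00000 / 3454.05546 ≈ -1.1074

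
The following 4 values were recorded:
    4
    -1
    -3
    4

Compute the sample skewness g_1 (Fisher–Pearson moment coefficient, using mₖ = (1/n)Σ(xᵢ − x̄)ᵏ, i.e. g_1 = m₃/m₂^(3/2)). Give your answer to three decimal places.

x̄ = (4 - 1 - 3 + 4) / 4 = 1.0000
deviations (xᵢ − x̄): 3.0000, -2.0000, -4.0000, 3.0000
Σ(xᵢ − x̄)² = 38.0000 ⇒ m₂ = 38.0000/4 = 9.50000
Σ(xᵢ − x̄)³ = -18.0000 ⇒ m₃ = -18.0000/4 = -4.50000
m₂^(3/2) = 9.50000^(1.5) = 29.28097
g_1 = m₃ / m₂^(3/2) = -4.50000 / 29.28097 ≈ -0.154

-0.154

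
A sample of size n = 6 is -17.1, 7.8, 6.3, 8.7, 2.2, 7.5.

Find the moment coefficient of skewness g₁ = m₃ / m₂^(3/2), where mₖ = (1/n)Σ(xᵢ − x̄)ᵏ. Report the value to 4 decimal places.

-1.5935

x̄ = (-17.1 + 7.8 + 6.3 + 8.7 + 2.2 + 7.5) / 6 = 2.5667
deviations (xᵢ − x̄): -19.6667, 5.2333, 3.7333, 6.1333, -0.3667, 4.9333
Σ(xᵢ − x̄)² = 490.1933 ⇒ m₂ = 490.1933/6 = 81.69889
Σ(xᵢ − x̄)³ = -7060.5264 ⇒ m₃ = -7060.5264/6 = -1176.75441
m₂^(3/2) = 81.69889^(1.5) = 738.45532
g₁ = m₃ / m₂^(3/2) = -1176.75441 / 738.45532 ≈ -1.5935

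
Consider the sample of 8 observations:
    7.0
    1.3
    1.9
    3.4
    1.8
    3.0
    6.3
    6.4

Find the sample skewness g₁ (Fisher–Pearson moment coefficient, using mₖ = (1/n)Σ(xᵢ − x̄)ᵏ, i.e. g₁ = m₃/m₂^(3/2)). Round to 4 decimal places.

0.3033

x̄ = (7.0 + 1.3 + 1.9 + 3.4 + 1.8 + 3.0 + 6.3 + 6.4) / 8 = 3.8875
deviations (xᵢ − x̄): 3.1125, -2.5875, -1.9875, -0.4875, -2.0875, -0.8875, 2.4125, 2.5125
Σ(xᵢ − x̄)² = 37.8488 ⇒ m₂ = 37.8488/8 = 4.73109
Σ(xᵢ − x̄)³ = 24.9683 ⇒ m₃ = 24.9683/8 = 3.12104
m₂^(3/2) = 4.73109^(1.5) = 10.29064
g₁ = m₃ / m₂^(3/2) = 3.12104 / 10.29064 ≈ 0.3033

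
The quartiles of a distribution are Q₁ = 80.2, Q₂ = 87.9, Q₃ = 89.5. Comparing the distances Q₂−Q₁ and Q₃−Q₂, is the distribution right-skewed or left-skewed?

Q₂ − Q₁ = 7.7;  Q₃ − Q₂ = 1.6
Q₂ − Q₁ > Q₃ − Q₂ ⇒ the lower half is more spread out ⇒ left-skewed.

left-skewed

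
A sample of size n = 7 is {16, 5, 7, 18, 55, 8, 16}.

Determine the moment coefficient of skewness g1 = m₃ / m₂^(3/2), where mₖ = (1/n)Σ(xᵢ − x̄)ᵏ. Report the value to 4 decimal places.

1.6696

x̄ = (16 + 5 + 7 + 18 + 55 + 8 + 16) / 7 = 17.8571
deviations (xᵢ − x̄): -1.8571, -12.8571, -10.8571, 0.1429, 37.1429, -9.8571, -1.8571
Σ(xᵢ − x̄)² = 1766.8571 ⇒ m₂ = 1766.8571/7 = 252.40816
Σ(xᵢ − x̄)³ = 46866.2449 ⇒ m₃ = 46866.2449/7 = 6695.17784
m₂^(3/2) = 252.40816^(1.5) = 4010.09900
g1 = m₃ / m₂^(3/2) = 6695.17784 / 4010.09900 ≈ 1.6696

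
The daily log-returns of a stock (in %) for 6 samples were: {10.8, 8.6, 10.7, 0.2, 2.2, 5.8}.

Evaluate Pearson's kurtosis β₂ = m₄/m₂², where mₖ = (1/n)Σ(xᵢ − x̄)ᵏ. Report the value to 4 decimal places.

x̄ = 6.3833
Σ(xᵢ − x̄)² = 99.1283 ⇒ m₂ = 16.52139
Σ(xᵢ − x̄)⁴ = 2520.0604 ⇒ m₄ = 420.01007
m₂² = 272.95629
β₂ = m₄/m₂² = 420.01007 / 272.95629 ≈ 1.5387

1.5387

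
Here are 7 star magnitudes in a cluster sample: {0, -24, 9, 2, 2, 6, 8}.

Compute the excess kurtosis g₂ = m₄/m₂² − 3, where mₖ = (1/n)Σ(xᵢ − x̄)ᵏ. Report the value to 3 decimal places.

1.390

x̄ = 0.4286
Σ(xᵢ − x̄)² = 763.7143 ⇒ m₂ = 109.10204
Σ(xᵢ − x̄)⁴ = 365776.4956 ⇒ m₄ = 52253.78509
m₂² = 11903.25531
g₂ = m₄/m₂² − 3 = 4.38987 − 3 ≈ 1.390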